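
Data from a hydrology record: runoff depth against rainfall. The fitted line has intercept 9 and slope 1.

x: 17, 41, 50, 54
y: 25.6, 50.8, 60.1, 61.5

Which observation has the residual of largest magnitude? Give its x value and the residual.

x = 54, e = -1.5

x=17: ŷ = 9 + 17 = 26; e = 25.6 − 26 = -0.4
x=41: ŷ = 9 + 41 = 50; e = 50.8 − 50 = 0.8
x=50: ŷ = 9 + 50 = 59; e = 60.1 − 59 = 1.1
x=54: ŷ = 9 + 54 = 63; e = 61.5 − 63 = -1.5
Largest |e| is 1.5 at x = 54, residual -1.5.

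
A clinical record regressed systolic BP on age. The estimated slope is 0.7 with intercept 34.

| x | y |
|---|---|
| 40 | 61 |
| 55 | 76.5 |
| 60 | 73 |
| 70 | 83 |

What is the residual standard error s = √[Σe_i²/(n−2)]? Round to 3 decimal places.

s = 3.606

x=40: ŷ = 34 + 0.7·40 = 62; e = 61 − 62 = -1
x=55: ŷ = 34 + 0.7·55 = 72.5; e = 76.5 − 72.5 = 4
x=60: ŷ = 34 + 0.7·60 = 76; e = 73 − 76 = -3
x=70: ŷ = 34 + 0.7·70 = 83; e = 83 − 83 = 0
SSE = 1 + 16 + 9 + 0 = 26
s = √(26/2) = √13 ≈ 3.606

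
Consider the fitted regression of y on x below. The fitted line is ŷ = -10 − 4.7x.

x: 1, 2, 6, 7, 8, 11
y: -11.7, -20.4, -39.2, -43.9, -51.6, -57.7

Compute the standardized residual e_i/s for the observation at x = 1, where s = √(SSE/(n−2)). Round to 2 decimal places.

0.90

x=1: ŷ = -10 − 4.7·1 = -14.7; e = -11.7 − (-14.7) = 3
x=2: ŷ = -10 − 4.7·2 = -19.4; e = -20.4 − (-19.4) = -1
x=6: ŷ = -10 − 4.7·6 = -38.2; e = -39.2 − (-38.2) = -1
x=7: ŷ = -10 − 4.7·7 = -42.9; e = -43.9 − (-42.9) = -1
x=8: ŷ = -10 − 4.7·8 = -47.6; e = -51.6 − (-47.6) = -4
x=11: ŷ = -10 − 4.7·11 = -61.7; e = -57.7 − (-61.7) = 4
SSE = 9 + 1 + 1 + 1 + 16 + 16 = 44
s = √(44/4) = 3.31662
e/s = 3 / 3.31662 = 0.90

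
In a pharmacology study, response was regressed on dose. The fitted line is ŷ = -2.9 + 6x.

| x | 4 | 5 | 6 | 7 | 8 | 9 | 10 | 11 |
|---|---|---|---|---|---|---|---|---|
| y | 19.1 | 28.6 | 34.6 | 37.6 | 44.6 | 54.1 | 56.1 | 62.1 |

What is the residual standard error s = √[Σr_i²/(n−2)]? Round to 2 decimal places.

x=4: ŷ = -2.9 + 6·4 = 21.1; r = 19.1 − 21.1 = -2
x=5: ŷ = -2.9 + 6·5 = 27.1; r = 28.6 − 27.1 = 1.5
x=6: ŷ = -2.9 + 6·6 = 33.1; r = 34.6 − 33.1 = 1.5
x=7: ŷ = -2.9 + 6·7 = 39.1; r = 37.6 − 39.1 = -1.5
x=8: ŷ = -2.9 + 6·8 = 45.1; r = 44.6 − 45.1 = -0.5
x=9: ŷ = -2.9 + 6·9 = 51.1; r = 54.1 − 51.1 = 3
x=10: ŷ = -2.9 + 6·10 = 57.1; r = 56.1 − 57.1 = -1
x=11: ŷ = -2.9 + 6·11 = 63.1; r = 62.1 − 63.1 = -1
SSE = 4 + 2.25 + 2.25 + 2.25 + 0.25 + 9 + 1 + 1 = 22
s = √(22/6) = √3.66667 ≈ 1.91

s = 1.91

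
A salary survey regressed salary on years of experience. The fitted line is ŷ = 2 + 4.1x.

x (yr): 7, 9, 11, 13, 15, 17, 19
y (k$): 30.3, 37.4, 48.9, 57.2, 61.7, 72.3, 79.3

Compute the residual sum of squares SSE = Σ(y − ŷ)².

x=7: ŷ = 2 + 4.1·7 = 30.7; r = 30.3 − 30.7 = -0.4
x=9: ŷ = 2 + 4.1·9 = 38.9; r = 37.4 − 38.9 = -1.5
x=11: ŷ = 2 + 4.1·11 = 47.1; r = 48.9 − 47.1 = 1.8
x=13: ŷ = 2 + 4.1·13 = 55.3; r = 57.2 − 55.3 = 1.9
x=15: ŷ = 2 + 4.1·15 = 63.5; r = 61.7 − 63.5 = -1.8
x=17: ŷ = 2 + 4.1·17 = 71.7; r = 72.3 − 71.7 = 0.6
x=19: ŷ = 2 + 4.1·19 = 79.9; r = 79.3 − 79.9 = -0.6
SSE = 0.16 + 2.25 + 3.24 + 3.61 + 3.24 + 0.36 + 0.36 = 13.22

SSE = 13.22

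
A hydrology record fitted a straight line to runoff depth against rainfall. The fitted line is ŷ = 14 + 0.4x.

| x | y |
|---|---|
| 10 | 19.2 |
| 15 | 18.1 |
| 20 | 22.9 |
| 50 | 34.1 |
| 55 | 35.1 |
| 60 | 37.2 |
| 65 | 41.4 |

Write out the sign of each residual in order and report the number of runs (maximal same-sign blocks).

5 runs

x=10: ŷ = 14 + 0.4·10 = 18; e = 19.2 − 18 = 1.2
x=15: ŷ = 14 + 0.4·15 = 20; e = 18.1 − 20 = -1.9
x=20: ŷ = 14 + 0.4·20 = 22; e = 22.9 − 22 = 0.9
x=50: ŷ = 14 + 0.4·50 = 34; e = 34.1 − 34 = 0.1
x=55: ŷ = 14 + 0.4·55 = 36; e = 35.1 − 36 = -0.9
x=60: ŷ = 14 + 0.4·60 = 38; e = 37.2 − 38 = -0.8
x=65: ŷ = 14 + 0.4·65 = 40; e = 41.4 − 40 = 1.4
Signs: + − + + − − +
Runs: +×1, −×1, +×2, −×2, +×1 → 5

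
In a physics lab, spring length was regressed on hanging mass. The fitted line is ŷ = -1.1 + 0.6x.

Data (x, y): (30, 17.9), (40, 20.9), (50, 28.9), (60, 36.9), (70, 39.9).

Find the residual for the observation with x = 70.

ŷ = -1.1 + 0.6·70 = 40.9
r = 39.9 − 40.9 = -1

r = -1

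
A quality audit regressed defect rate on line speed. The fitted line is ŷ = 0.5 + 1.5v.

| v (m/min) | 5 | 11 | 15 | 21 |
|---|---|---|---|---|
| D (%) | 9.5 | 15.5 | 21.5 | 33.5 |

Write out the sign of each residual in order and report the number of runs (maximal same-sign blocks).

v=5: ŷ = 0.5 + 1.5·5 = 8; e = 9.5 − 8 = 1.5
v=11: ŷ = 0.5 + 1.5·11 = 17; e = 15.5 − 17 = -1.5
v=15: ŷ = 0.5 + 1.5·15 = 23; e = 21.5 − 23 = -1.5
v=21: ŷ = 0.5 + 1.5·21 = 32; e = 33.5 − 32 = 1.5
Signs: + − − +
Runs: +×1, −×2, +×1 → 3

3 runs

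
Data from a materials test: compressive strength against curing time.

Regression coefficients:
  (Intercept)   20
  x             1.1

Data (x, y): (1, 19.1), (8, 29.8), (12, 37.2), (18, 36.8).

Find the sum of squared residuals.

SSE = 30

x=1: ŷ = 20 + 1.1·1 = 21.1; r = 19.1 − 21.1 = -2
x=8: ŷ = 20 + 1.1·8 = 28.8; r = 29.8 − 28.8 = 1
x=12: ŷ = 20 + 1.1·12 = 33.2; r = 37.2 − 33.2 = 4
x=18: ŷ = 20 + 1.1·18 = 39.8; r = 36.8 − 39.8 = -3
SSE = 4 + 1 + 16 + 9 = 30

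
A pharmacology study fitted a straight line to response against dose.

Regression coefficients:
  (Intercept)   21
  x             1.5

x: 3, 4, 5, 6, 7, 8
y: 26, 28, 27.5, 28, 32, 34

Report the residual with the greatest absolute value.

x=3: ŷ = 21 + 1.5·3 = 25.5; r = 26 − 25.5 = 0.5
x=4: ŷ = 21 + 1.5·4 = 27; r = 28 − 27 = 1
x=5: ŷ = 21 + 1.5·5 = 28.5; r = 27.5 − 28.5 = -1
x=6: ŷ = 21 + 1.5·6 = 30; r = 28 − 30 = -2
x=7: ŷ = 21 + 1.5·7 = 31.5; r = 32 − 31.5 = 0.5
x=8: ŷ = 21 + 1.5·8 = 33; r = 34 − 33 = 1
Largest |r| is 2 at x = 6, residual -2.

r = -2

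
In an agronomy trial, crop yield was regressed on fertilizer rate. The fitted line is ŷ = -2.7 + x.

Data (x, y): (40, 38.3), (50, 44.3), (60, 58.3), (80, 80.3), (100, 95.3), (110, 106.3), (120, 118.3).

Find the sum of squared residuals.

SSE = 26

x=40: ŷ = -2.7 + 40 = 37.3; e = 38.3 − 37.3 = 1
x=50: ŷ = -2.7 + 50 = 47.3; e = 44.3 − 47.3 = -3
x=60: ŷ = -2.7 + 60 = 57.3; e = 58.3 − 57.3 = 1
x=80: ŷ = -2.7 + 80 = 77.3; e = 80.3 − 77.3 = 3
x=100: ŷ = -2.7 + 100 = 97.3; e = 95.3 − 97.3 = -2
x=110: ŷ = -2.7 + 110 = 107.3; e = 106.3 − 107.3 = -1
x=120: ŷ = -2.7 + 120 = 117.3; e = 118.3 − 117.3 = 1
SSE = 1 + 9 + 1 + 9 + 4 + 1 + 1 = 26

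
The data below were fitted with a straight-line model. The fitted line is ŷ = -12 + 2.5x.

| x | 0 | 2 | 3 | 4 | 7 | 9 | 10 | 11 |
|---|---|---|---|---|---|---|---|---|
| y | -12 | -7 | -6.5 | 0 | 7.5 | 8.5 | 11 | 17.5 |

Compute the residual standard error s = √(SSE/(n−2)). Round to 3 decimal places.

x=0: ŷ = -12 + 2.5·0 = -12; r = -12 − (-12) = 0
x=2: ŷ = -12 + 2.5·2 = -7; r = -7 − (-7) = 0
x=3: ŷ = -12 + 2.5·3 = -4.5; r = -6.5 − (-4.5) = -2
x=4: ŷ = -12 + 2.5·4 = -2; r = 0 − (-2) = 2
x=7: ŷ = -12 + 2.5·7 = 5.5; r = 7.5 − 5.5 = 2
x=9: ŷ = -12 + 2.5·9 = 10.5; r = 8.5 − 10.5 = -2
x=10: ŷ = -12 + 2.5·10 = 13; r = 11 − 13 = -2
x=11: ŷ = -12 + 2.5·11 = 15.5; r = 17.5 − 15.5 = 2
SSE = 0 + 0 + 4 + 4 + 4 + 4 + 4 + 4 = 24
s = √(24/6) = √4 ≈ 2.000

s = 2.000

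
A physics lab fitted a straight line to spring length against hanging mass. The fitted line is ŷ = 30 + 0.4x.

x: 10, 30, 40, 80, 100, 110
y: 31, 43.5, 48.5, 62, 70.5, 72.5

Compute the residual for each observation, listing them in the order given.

x=10: ŷ = 30 + 0.4·10 = 34; e = 31 − 34 = -3
x=30: ŷ = 30 + 0.4·30 = 42; e = 43.5 − 42 = 1.5
x=40: ŷ = 30 + 0.4·40 = 46; e = 48.5 − 46 = 2.5
x=80: ŷ = 30 + 0.4·80 = 62; e = 62 − 62 = 0
x=100: ŷ = 30 + 0.4·100 = 70; e = 70.5 − 70 = 0.5
x=110: ŷ = 30 + 0.4·110 = 74; e = 72.5 − 74 = -1.5

-3, 1.5, 2.5, 0, 0.5, -1.5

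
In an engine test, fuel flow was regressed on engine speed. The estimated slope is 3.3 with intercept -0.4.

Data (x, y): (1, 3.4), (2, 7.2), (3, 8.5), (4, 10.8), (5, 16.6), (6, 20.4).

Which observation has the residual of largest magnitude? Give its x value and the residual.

x = 4, r = -2

x=1: ŷ = -0.4 + 3.3·1 = 2.9; r = 3.4 − 2.9 = 0.5
x=2: ŷ = -0.4 + 3.3·2 = 6.2; r = 7.2 − 6.2 = 1
x=3: ŷ = -0.4 + 3.3·3 = 9.5; r = 8.5 − 9.5 = -1
x=4: ŷ = -0.4 + 3.3·4 = 12.8; r = 10.8 − 12.8 = -2
x=5: ŷ = -0.4 + 3.3·5 = 16.1; r = 16.6 − 16.1 = 0.5
x=6: ŷ = -0.4 + 3.3·6 = 19.4; r = 20.4 − 19.4 = 1
Largest |r| is 2 at x = 4, residual -2.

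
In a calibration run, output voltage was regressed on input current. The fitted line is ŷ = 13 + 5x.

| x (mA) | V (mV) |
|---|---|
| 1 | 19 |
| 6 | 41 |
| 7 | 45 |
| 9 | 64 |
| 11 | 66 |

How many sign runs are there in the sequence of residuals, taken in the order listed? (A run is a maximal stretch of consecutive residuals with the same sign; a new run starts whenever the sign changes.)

x=1: ŷ = 13 + 5·1 = 18; r = 19 − 18 = 1
x=6: ŷ = 13 + 5·6 = 43; r = 41 − 43 = -2
x=7: ŷ = 13 + 5·7 = 48; r = 45 − 48 = -3
x=9: ŷ = 13 + 5·9 = 58; r = 64 − 58 = 6
x=11: ŷ = 13 + 5·11 = 68; r = 66 − 68 = -2
Signs: + − − + −
Runs: +×1, −×2, +×1, −×1 → 4

4 runs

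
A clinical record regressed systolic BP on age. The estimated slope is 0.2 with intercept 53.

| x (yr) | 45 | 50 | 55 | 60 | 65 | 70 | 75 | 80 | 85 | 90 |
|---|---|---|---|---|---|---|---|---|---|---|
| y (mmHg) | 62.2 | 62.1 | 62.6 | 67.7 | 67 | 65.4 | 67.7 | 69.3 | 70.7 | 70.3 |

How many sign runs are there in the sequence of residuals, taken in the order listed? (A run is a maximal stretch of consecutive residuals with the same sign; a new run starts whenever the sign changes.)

6 runs

x=45: ŷ = 53 + 0.2·45 = 62; e = 62.2 − 62 = 0.2
x=50: ŷ = 53 + 0.2·50 = 63; e = 62.1 − 63 = -0.9
x=55: ŷ = 53 + 0.2·55 = 64; e = 62.6 − 64 = -1.4
x=60: ŷ = 53 + 0.2·60 = 65; e = 67.7 − 65 = 2.7
x=65: ŷ = 53 + 0.2·65 = 66; e = 67 − 66 = 1
x=70: ŷ = 53 + 0.2·70 = 67; e = 65.4 − 67 = -1.6
x=75: ŷ = 53 + 0.2·75 = 68; e = 67.7 − 68 = -0.3
x=80: ŷ = 53 + 0.2·80 = 69; e = 69.3 − 69 = 0.3
x=85: ŷ = 53 + 0.2·85 = 70; e = 70.7 − 70 = 0.7
x=90: ŷ = 53 + 0.2·90 = 71; e = 70.3 − 71 = -0.7
Signs: + − − + + − − + + −
Runs: +×1, −×2, +×2, −×2, +×2, −×1 → 6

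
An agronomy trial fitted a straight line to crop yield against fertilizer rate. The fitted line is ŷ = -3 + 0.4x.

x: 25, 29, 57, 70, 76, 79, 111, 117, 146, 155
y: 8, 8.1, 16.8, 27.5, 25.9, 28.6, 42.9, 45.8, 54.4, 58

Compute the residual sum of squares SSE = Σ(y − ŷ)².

SSE = 27

x=25: ŷ = -3 + 0.4·25 = 7; e = 8 − 7 = 1
x=29: ŷ = -3 + 0.4·29 = 8.6; e = 8.1 − 8.6 = -0.5
x=57: ŷ = -3 + 0.4·57 = 19.8; e = 16.8 − 19.8 = -3
x=70: ŷ = -3 + 0.4·70 = 25; e = 27.5 − 25 = 2.5
x=76: ŷ = -3 + 0.4·76 = 27.4; e = 25.9 − 27.4 = -1.5
x=79: ŷ = -3 + 0.4·79 = 28.6; e = 28.6 − 28.6 = 0
x=111: ŷ = -3 + 0.4·111 = 41.4; e = 42.9 − 41.4 = 1.5
x=117: ŷ = -3 + 0.4·117 = 43.8; e = 45.8 − 43.8 = 2
x=146: ŷ = -3 + 0.4·146 = 55.4; e = 54.4 − 55.4 = -1
x=155: ŷ = -3 + 0.4·155 = 59; e = 58 − 59 = -1
SSE = 1 + 0.25 + 9 + 6.25 + 2.25 + 0 + 2.25 + 4 + 1 + 1 = 27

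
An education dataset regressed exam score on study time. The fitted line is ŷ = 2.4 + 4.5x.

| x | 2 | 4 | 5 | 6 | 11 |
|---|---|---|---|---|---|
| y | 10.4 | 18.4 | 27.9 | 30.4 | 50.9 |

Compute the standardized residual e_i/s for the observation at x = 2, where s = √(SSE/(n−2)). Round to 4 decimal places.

-0.4330

x=2: ŷ = 2.4 + 4.5·2 = 11.4; e = 10.4 − 11.4 = -1
x=4: ŷ = 2.4 + 4.5·4 = 20.4; e = 18.4 − 20.4 = -2
x=5: ŷ = 2.4 + 4.5·5 = 24.9; e = 27.9 − 24.9 = 3
x=6: ŷ = 2.4 + 4.5·6 = 29.4; e = 30.4 − 29.4 = 1
x=11: ŷ = 2.4 + 4.5·11 = 51.9; e = 50.9 − 51.9 = -1
SSE = 1 + 4 + 9 + 1 + 1 = 16
s = √(16/3) = 2.3094
e/s = -1 / 2.3094 = -0.4330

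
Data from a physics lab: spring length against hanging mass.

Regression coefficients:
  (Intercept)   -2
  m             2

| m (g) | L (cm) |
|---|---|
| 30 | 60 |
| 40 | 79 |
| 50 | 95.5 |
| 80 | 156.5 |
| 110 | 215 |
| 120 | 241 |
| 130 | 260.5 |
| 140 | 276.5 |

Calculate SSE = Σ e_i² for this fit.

SSE = 40

m=30: L̂ = -2 + 2·30 = 58; e = 60 − 58 = 2
m=40: L̂ = -2 + 2·40 = 78; e = 79 − 78 = 1
m=50: L̂ = -2 + 2·50 = 98; e = 95.5 − 98 = -2.5
m=80: L̂ = -2 + 2·80 = 158; e = 156.5 − 158 = -1.5
m=110: L̂ = -2 + 2·110 = 218; e = 215 − 218 = -3
m=120: L̂ = -2 + 2·120 = 238; e = 241 − 238 = 3
m=130: L̂ = -2 + 2·130 = 258; e = 260.5 − 258 = 2.5
m=140: L̂ = -2 + 2·140 = 278; e = 276.5 − 278 = -1.5
SSE = 4 + 1 + 6.25 + 2.25 + 9 + 9 + 6.25 + 2.25 = 40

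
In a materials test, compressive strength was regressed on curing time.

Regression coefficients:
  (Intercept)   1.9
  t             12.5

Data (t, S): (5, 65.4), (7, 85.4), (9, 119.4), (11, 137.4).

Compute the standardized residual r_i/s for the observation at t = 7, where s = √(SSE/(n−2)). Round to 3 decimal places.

-0.834

t=5: Ŝ = 1.9 + 12.5·5 = 64.4; r = 65.4 − 64.4 = 1
t=7: Ŝ = 1.9 + 12.5·7 = 89.4; r = 85.4 − 89.4 = -4
t=9: Ŝ = 1.9 + 12.5·9 = 114.4; r = 119.4 − 114.4 = 5
t=11: Ŝ = 1.9 + 12.5·11 = 139.4; r = 137.4 − 139.4 = -2
SSE = 1 + 16 + 25 + 4 = 46
s = √(46/2) = 4.79583
r/s = -4 / 4.79583 = -0.834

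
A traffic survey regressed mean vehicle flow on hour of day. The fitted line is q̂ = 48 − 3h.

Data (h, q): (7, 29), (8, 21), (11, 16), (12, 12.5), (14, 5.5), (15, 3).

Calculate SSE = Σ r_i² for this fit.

SSE = 14.5

h=7: q̂ = 48 − 3·7 = 27; r = 29 − 27 = 2
h=8: q̂ = 48 − 3·8 = 24; r = 21 − 24 = -3
h=11: q̂ = 48 − 3·11 = 15; r = 16 − 15 = 1
h=12: q̂ = 48 − 3·12 = 12; r = 12.5 − 12 = 0.5
h=14: q̂ = 48 − 3·14 = 6; r = 5.5 − 6 = -0.5
h=15: q̂ = 48 − 3·15 = 3; r = 3 − 3 = 0
SSE = 4 + 9 + 1 + 0.25 + 0.25 + 0 = 14.5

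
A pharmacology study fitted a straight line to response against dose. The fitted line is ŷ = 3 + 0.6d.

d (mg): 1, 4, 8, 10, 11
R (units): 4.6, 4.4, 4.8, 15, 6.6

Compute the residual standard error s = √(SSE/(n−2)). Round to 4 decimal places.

d=1: ŷ = 3 + 0.6·1 = 3.6; e = 4.6 − 3.6 = 1
d=4: ŷ = 3 + 0.6·4 = 5.4; e = 4.4 − 5.4 = -1
d=8: ŷ = 3 + 0.6·8 = 7.8; e = 4.8 − 7.8 = -3
d=10: ŷ = 3 + 0.6·10 = 9; e = 15 − 9 = 6
d=11: ŷ = 3 + 0.6·11 = 9.6; e = 6.6 − 9.6 = -3
SSE = 1 + 1 + 9 + 36 + 9 = 56
s = √(56/3) = √18.6667 ≈ 4.3205

s = 4.3205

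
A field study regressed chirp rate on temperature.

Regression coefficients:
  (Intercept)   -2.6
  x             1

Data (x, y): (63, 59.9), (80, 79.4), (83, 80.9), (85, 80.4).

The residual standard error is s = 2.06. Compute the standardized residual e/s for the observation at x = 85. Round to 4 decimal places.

-0.9709

ŷ = -2.6 + 85 = 82.4
e = 80.4 − 82.4 = -2
e/s = -2 / 2.06 = -0.9709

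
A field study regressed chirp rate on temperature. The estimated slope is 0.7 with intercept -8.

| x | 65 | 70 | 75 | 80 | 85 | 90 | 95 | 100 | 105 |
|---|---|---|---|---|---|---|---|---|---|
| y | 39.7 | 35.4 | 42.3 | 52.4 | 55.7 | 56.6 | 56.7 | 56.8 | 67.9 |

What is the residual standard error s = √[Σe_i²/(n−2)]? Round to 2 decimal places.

s = 4.08

x=65: ŷ = -8 + 0.7·65 = 37.5; e = 39.7 − 37.5 = 2.2
x=70: ŷ = -8 + 0.7·70 = 41; e = 35.4 − 41 = -5.6
x=75: ŷ = -8 + 0.7·75 = 44.5; e = 42.3 − 44.5 = -2.2
x=80: ŷ = -8 + 0.7·80 = 48; e = 52.4 − 48 = 4.4
x=85: ŷ = -8 + 0.7·85 = 51.5; e = 55.7 − 51.5 = 4.2
x=90: ŷ = -8 + 0.7·90 = 55; e = 56.6 − 55 = 1.6
x=95: ŷ = -8 + 0.7·95 = 58.5; e = 56.7 − 58.5 = -1.8
x=100: ŷ = -8 + 0.7·100 = 62; e = 56.8 − 62 = -5.2
x=105: ŷ = -8 + 0.7·105 = 65.5; e = 67.9 − 65.5 = 2.4
SSE = 4.84 + 31.36 + 4.84 + 19.36 + 17.64 + 2.56 + 3.24 + 27.04 + 5.76 = 116.64
s = √(116.64/7) = √16.6629 ≈ 4.08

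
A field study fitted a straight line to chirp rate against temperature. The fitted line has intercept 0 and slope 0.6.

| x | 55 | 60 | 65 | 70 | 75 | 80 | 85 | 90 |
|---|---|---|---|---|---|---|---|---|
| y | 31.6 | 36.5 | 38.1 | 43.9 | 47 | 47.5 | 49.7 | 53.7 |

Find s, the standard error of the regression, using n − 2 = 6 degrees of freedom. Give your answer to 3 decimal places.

x=55: ŷ = 0.6·55 = 33; e = 31.6 − 33 = -1.4
x=60: ŷ = 0.6·60 = 36; e = 36.5 − 36 = 0.5
x=65: ŷ = 0.6·65 = 39; e = 38.1 − 39 = -0.9
x=70: ŷ = 0.6·70 = 42; e = 43.9 − 42 = 1.9
x=75: ŷ = 0.6·75 = 45; e = 47 − 45 = 2
x=80: ŷ = 0.6·80 = 48; e = 47.5 − 48 = -0.5
x=85: ŷ = 0.6·85 = 51; e = 49.7 − 51 = -1.3
x=90: ŷ = 0.6·90 = 54; e = 53.7 − 54 = -0.3
SSE = 1.96 + 0.25 + 0.81 + 3.61 + 4 + 0.25 + 1.69 + 0.09 = 12.66
s = √(12.66/6) = √2.11 ≈ 1.453

s = 1.453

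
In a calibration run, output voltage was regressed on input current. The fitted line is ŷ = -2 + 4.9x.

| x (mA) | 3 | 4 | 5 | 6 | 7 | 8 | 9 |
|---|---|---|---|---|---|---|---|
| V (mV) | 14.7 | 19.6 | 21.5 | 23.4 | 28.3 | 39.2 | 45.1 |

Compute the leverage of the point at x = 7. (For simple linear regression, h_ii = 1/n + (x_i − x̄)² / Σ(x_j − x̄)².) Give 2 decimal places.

h = 0.18

x̄ = (3 + 4 + 5 + 6 + 7 + 8 + 9)/7 = 6
Σ(x − x̄)² = 9 + 4 + 1 + 0 + 1 + 4 + 9 = 28
h = 1/7 + (1)²/28 = 0.142857 + 0.0357143 = 0.18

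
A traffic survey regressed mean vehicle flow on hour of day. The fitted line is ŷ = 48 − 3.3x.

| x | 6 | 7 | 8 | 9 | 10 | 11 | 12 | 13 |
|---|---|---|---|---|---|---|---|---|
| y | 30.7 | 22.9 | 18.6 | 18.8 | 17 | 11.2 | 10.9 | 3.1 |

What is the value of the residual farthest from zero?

x=6: ŷ = 48 − 3.3·6 = 28.2; r = 30.7 − 28.2 = 2.5
x=7: ŷ = 48 − 3.3·7 = 24.9; r = 22.9 − 24.9 = -2
x=8: ŷ = 48 − 3.3·8 = 21.6; r = 18.6 − 21.6 = -3
x=9: ŷ = 48 − 3.3·9 = 18.3; r = 18.8 − 18.3 = 0.5
x=10: ŷ = 48 − 3.3·10 = 15; r = 17 − 15 = 2
x=11: ŷ = 48 − 3.3·11 = 11.7; r = 11.2 − 11.7 = -0.5
x=12: ŷ = 48 − 3.3·12 = 8.4; r = 10.9 − 8.4 = 2.5
x=13: ŷ = 48 − 3.3·13 = 5.1; r = 3.1 − 5.1 = -2
Largest |r| is 3 at x = 8, residual -3.

r = -3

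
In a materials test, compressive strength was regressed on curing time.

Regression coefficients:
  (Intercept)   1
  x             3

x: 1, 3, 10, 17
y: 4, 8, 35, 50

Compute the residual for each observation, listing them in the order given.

0, -2, 4, -2

x=1: ŷ = 1 + 3·1 = 4; e = 4 − 4 = 0
x=3: ŷ = 1 + 3·3 = 10; e = 8 − 10 = -2
x=10: ŷ = 1 + 3·10 = 31; e = 35 − 31 = 4
x=17: ŷ = 1 + 3·17 = 52; e = 50 − 52 = -2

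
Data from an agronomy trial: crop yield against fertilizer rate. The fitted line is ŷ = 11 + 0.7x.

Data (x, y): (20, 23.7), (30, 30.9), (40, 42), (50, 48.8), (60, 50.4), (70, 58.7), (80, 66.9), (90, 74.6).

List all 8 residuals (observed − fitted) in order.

x=20: ŷ = 11 + 0.7·20 = 25; r = 23.7 − 25 = -1.3
x=30: ŷ = 11 + 0.7·30 = 32; r = 30.9 − 32 = -1.1
x=40: ŷ = 11 + 0.7·40 = 39; r = 42 − 39 = 3
x=50: ŷ = 11 + 0.7·50 = 46; r = 48.8 − 46 = 2.8
x=60: ŷ = 11 + 0.7·60 = 53; r = 50.4 − 53 = -2.6
x=70: ŷ = 11 + 0.7·70 = 60; r = 58.7 − 60 = -1.3
x=80: ŷ = 11 + 0.7·80 = 67; r = 66.9 − 67 = -0.1
x=90: ŷ = 11 + 0.7·90 = 74; r = 74.6 − 74 = 0.6

-1.3, -1.1, 3, 2.8, -2.6, -1.3, -0.1, 0.6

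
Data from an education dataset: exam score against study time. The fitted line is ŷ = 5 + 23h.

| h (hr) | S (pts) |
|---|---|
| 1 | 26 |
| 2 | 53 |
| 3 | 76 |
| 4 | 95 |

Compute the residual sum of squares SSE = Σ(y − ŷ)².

h=1: ŷ = 5 + 23·1 = 28; e = 26 − 28 = -2
h=2: ŷ = 5 + 23·2 = 51; e = 53 − 51 = 2
h=3: ŷ = 5 + 23·3 = 74; e = 76 − 74 = 2
h=4: ŷ = 5 + 23·4 = 97; e = 95 − 97 = -2
SSE = 4 + 4 + 4 + 4 = 16

SSE = 16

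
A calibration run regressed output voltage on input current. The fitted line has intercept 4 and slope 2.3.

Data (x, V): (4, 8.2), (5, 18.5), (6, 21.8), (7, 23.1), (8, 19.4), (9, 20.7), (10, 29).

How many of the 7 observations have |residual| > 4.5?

x=4: ŷ = 4 + 2.3·4 = 13.2; e = 8.2 − 13.2 = -5
x=5: ŷ = 4 + 2.3·5 = 15.5; e = 18.5 − 15.5 = 3
x=6: ŷ = 4 + 2.3·6 = 17.8; e = 21.8 − 17.8 = 4
x=7: ŷ = 4 + 2.3·7 = 20.1; e = 23.1 − 20.1 = 3
x=8: ŷ = 4 + 2.3·8 = 22.4; e = 19.4 − 22.4 = -3
x=9: ŷ = 4 + 2.3·9 = 24.7; e = 20.7 − 24.7 = -4
x=10: ŷ = 4 + 2.3·10 = 27; e = 29 − 27 = 2
|e| > 4.5: x=4 (|e|=5) → 1

1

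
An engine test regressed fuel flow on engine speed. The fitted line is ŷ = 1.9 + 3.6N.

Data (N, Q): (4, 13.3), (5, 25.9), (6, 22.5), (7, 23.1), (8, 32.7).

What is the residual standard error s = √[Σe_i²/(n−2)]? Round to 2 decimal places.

N=4: ŷ = 1.9 + 3.6·4 = 16.3; e = 13.3 − 16.3 = -3
N=5: ŷ = 1.9 + 3.6·5 = 19.9; e = 25.9 − 19.9 = 6
N=6: ŷ = 1.9 + 3.6·6 = 23.5; e = 22.5 − 23.5 = -1
N=7: ŷ = 1.9 + 3.6·7 = 27.1; e = 23.1 − 27.1 = -4
N=8: ŷ = 1.9 + 3.6·8 = 30.7; e = 32.7 − 30.7 = 2
SSE = 9 + 36 + 1 + 16 + 4 = 66
s = √(66/3) = √22 ≈ 4.69

s = 4.69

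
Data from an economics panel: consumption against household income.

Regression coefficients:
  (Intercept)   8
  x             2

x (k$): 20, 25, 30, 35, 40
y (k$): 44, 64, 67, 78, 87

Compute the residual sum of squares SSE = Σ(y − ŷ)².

x=20: ŷ = 8 + 2·20 = 48; r = 44 − 48 = -4
x=25: ŷ = 8 + 2·25 = 58; r = 64 − 58 = 6
x=30: ŷ = 8 + 2·30 = 68; r = 67 − 68 = -1
x=35: ŷ = 8 + 2·35 = 78; r = 78 − 78 = 0
x=40: ŷ = 8 + 2·40 = 88; r = 87 − 88 = -1
SSE = 16 + 36 + 1 + 0 + 1 = 54

SSE = 54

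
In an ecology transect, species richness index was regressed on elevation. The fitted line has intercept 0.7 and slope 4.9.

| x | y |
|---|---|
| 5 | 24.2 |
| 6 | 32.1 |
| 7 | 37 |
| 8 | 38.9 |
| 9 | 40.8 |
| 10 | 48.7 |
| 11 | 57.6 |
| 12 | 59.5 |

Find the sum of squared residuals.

x=5: ŷ = 0.7 + 4.9·5 = 25.2; r = 24.2 − 25.2 = -1
x=6: ŷ = 0.7 + 4.9·6 = 30.1; r = 32.1 − 30.1 = 2
x=7: ŷ = 0.7 + 4.9·7 = 35; r = 37 − 35 = 2
x=8: ŷ = 0.7 + 4.9·8 = 39.9; r = 38.9 − 39.9 = -1
x=9: ŷ = 0.7 + 4.9·9 = 44.8; r = 40.8 − 44.8 = -4
x=10: ŷ = 0.7 + 4.9·10 = 49.7; r = 48.7 − 49.7 = -1
x=11: ŷ = 0.7 + 4.9·11 = 54.6; r = 57.6 − 54.6 = 3
x=12: ŷ = 0.7 + 4.9·12 = 59.5; r = 59.5 − 59.5 = 0
SSE = 1 + 4 + 4 + 1 + 16 + 1 + 9 + 0 = 36

SSE = 36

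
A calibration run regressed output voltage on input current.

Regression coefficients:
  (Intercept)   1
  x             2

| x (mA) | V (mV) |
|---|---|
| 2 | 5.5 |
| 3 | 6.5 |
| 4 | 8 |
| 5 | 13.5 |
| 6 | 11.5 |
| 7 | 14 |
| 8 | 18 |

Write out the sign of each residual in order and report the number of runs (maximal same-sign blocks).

5 runs

x=2: V̂ = 1 + 2·2 = 5; r = 5.5 − 5 = 0.5
x=3: V̂ = 1 + 2·3 = 7; r = 6.5 − 7 = -0.5
x=4: V̂ = 1 + 2·4 = 9; r = 8 − 9 = -1
x=5: V̂ = 1 + 2·5 = 11; r = 13.5 − 11 = 2.5
x=6: V̂ = 1 + 2·6 = 13; r = 11.5 − 13 = -1.5
x=7: V̂ = 1 + 2·7 = 15; r = 14 − 15 = -1
x=8: V̂ = 1 + 2·8 = 17; r = 18 − 17 = 1
Signs: + − − + − − +
Runs: +×1, −×2, +×1, −×2, +×1 → 5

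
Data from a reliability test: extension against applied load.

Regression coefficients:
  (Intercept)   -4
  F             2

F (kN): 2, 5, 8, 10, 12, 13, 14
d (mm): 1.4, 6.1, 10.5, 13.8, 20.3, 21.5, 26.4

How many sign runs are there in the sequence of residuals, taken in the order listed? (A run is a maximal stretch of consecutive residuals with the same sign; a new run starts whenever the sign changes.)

F=2: d̂ = -4 + 2·2 = 0; e = 1.4 − 0 = 1.4
F=5: d̂ = -4 + 2·5 = 6; e = 6.1 − 6 = 0.1
F=8: d̂ = -4 + 2·8 = 12; e = 10.5 − 12 = -1.5
F=10: d̂ = -4 + 2·10 = 16; e = 13.8 − 16 = -2.2
F=12: d̂ = -4 + 2·12 = 20; e = 20.3 − 20 = 0.3
F=13: d̂ = -4 + 2·13 = 22; e = 21.5 − 22 = -0.5
F=14: d̂ = -4 + 2·14 = 24; e = 26.4 − 24 = 2.4
Signs: + + − − + − +
Runs: +×2, −×2, +×1, −×1, +×1 → 5

5 runs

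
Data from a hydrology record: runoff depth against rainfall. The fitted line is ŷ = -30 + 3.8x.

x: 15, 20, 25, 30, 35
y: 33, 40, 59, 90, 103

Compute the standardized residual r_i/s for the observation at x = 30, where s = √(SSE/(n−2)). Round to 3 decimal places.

x=15: ŷ = -30 + 3.8·15 = 27; r = 33 − 27 = 6
x=20: ŷ = -30 + 3.8·20 = 46; r = 40 − 46 = -6
x=25: ŷ = -30 + 3.8·25 = 65; r = 59 − 65 = -6
x=30: ŷ = -30 + 3.8·30 = 84; r = 90 − 84 = 6
x=35: ŷ = -30 + 3.8·35 = 103; r = 103 − 103 = 0
SSE = 36 + 36 + 36 + 36 + 0 = 144
s = √(144/3) = 6.9282
r/s = 6 / 6.9282 = 0.866

0.866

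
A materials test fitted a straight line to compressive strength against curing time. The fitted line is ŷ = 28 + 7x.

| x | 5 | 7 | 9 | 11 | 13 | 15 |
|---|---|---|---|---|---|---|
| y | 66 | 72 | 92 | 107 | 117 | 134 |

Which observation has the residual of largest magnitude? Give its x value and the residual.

x=5: ŷ = 28 + 7·5 = 63; r = 66 − 63 = 3
x=7: ŷ = 28 + 7·7 = 77; r = 72 − 77 = -5
x=9: ŷ = 28 + 7·9 = 91; r = 92 − 91 = 1
x=11: ŷ = 28 + 7·11 = 105; r = 107 − 105 = 2
x=13: ŷ = 28 + 7·13 = 119; r = 117 − 119 = -2
x=15: ŷ = 28 + 7·15 = 133; r = 134 − 133 = 1
Largest |r| is 5 at x = 7, residual -5.

x = 7, r = -5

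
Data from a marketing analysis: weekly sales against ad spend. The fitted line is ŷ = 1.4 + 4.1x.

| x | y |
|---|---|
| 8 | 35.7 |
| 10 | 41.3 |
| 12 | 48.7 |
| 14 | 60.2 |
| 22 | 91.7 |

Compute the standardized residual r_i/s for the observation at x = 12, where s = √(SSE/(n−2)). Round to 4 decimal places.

x=8: ŷ = 1.4 + 4.1·8 = 34.2; r = 35.7 − 34.2 = 1.5
x=10: ŷ = 1.4 + 4.1·10 = 42.4; r = 41.3 − 42.4 = -1.1
x=12: ŷ = 1.4 + 4.1·12 = 50.6; r = 48.7 − 50.6 = -1.9
x=14: ŷ = 1.4 + 4.1·14 = 58.8; r = 60.2 − 58.8 = 1.4
x=22: ŷ = 1.4 + 4.1·22 = 91.6; r = 91.7 − 91.6 = 0.1
SSE = 2.25 + 1.21 + 3.61 + 1.96 + 0.01 = 9.04
s = √(9.04/3) = 1.7359
r/s = -1.9 / 1.7359 = -1.0945

-1.0945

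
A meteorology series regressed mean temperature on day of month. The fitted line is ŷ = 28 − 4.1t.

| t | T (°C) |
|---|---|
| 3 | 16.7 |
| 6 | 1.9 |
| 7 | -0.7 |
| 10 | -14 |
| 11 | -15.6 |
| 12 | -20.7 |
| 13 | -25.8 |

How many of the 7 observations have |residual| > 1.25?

t=3: ŷ = 28 − 4.1·3 = 15.7; e = 16.7 − 15.7 = 1
t=6: ŷ = 28 − 4.1·6 = 3.4; e = 1.9 − 3.4 = -1.5
t=7: ŷ = 28 − 4.1·7 = -0.7; e = -0.7 − (-0.7) = 0
t=10: ŷ = 28 − 4.1·10 = -13; e = -14 − (-13) = -1
t=11: ŷ = 28 − 4.1·11 = -17.1; e = -15.6 − (-17.1) = 1.5
t=12: ŷ = 28 − 4.1·12 = -21.2; e = -20.7 − (-21.2) = 0.5
t=13: ŷ = 28 − 4.1·13 = -25.3; e = -25.8 − (-25.3) = -0.5
|e| > 1.25: t=6 (|e|=1.5), t=11 (|e|=1.5) → 2

2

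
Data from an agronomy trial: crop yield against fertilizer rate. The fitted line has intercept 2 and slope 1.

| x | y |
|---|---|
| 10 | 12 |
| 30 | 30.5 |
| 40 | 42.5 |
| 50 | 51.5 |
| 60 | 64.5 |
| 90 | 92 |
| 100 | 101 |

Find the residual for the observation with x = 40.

ŷ = 2 + 40 = 42
e = 42.5 − 42 = 0.5

e = 0.5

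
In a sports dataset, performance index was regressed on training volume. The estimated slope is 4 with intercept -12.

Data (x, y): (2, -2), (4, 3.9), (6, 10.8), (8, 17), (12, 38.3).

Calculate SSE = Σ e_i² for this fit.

x=2: ŷ = -12 + 4·2 = -4; e = -2 − (-4) = 2
x=4: ŷ = -12 + 4·4 = 4; e = 3.9 − 4 = -0.1
x=6: ŷ = -12 + 4·6 = 12; e = 10.8 − 12 = -1.2
x=8: ŷ = -12 + 4·8 = 20; e = 17 − 20 = -3
x=12: ŷ = -12 + 4·12 = 36; e = 38.3 − 36 = 2.3
SSE = 4 + 0.01 + 1.44 + 9 + 5.29 = 19.74

SSE = 19.74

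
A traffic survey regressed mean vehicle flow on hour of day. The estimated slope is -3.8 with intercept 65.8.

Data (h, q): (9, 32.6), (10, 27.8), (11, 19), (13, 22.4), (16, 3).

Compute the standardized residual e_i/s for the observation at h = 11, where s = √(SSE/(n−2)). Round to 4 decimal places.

-1.0660

h=9: ŷ = 65.8 − 3.8·9 = 31.6; e = 32.6 − 31.6 = 1
h=10: ŷ = 65.8 − 3.8·10 = 27.8; e = 27.8 − 27.8 = 0
h=11: ŷ = 65.8 − 3.8·11 = 24; e = 19 − 24 = -5
h=13: ŷ = 65.8 − 3.8·13 = 16.4; e = 22.4 − 16.4 = 6
h=16: ŷ = 65.8 − 3.8·16 = 5; e = 3 − 5 = -2
SSE = 1 + 0 + 25 + 36 + 4 = 66
s = √(66/3) = 4.69042
e/s = -5 / 4.69042 = -1.0660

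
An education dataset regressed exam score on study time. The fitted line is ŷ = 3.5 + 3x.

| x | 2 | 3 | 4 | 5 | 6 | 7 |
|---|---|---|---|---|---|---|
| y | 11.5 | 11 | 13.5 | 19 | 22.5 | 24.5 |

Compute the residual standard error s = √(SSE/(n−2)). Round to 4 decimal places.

x=2: ŷ = 3.5 + 3·2 = 9.5; r = 11.5 − 9.5 = 2
x=3: ŷ = 3.5 + 3·3 = 12.5; r = 11 − 12.5 = -1.5
x=4: ŷ = 3.5 + 3·4 = 15.5; r = 13.5 − 15.5 = -2
x=5: ŷ = 3.5 + 3·5 = 18.5; r = 19 − 18.5 = 0.5
x=6: ŷ = 3.5 + 3·6 = 21.5; r = 22.5 − 21.5 = 1
x=7: ŷ = 3.5 + 3·7 = 24.5; r = 24.5 − 24.5 = 0
SSE = 4 + 2.25 + 4 + 0.25 + 1 + 0 = 11.5
s = √(11.5/4) = √2.875 ≈ 1.6956

s = 1.6956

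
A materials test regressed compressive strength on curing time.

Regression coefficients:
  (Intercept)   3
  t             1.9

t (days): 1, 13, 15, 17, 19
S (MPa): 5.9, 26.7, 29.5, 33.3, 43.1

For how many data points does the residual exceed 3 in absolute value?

1

t=1: ŷ = 3 + 1.9·1 = 4.9; e = 5.9 − 4.9 = 1
t=13: ŷ = 3 + 1.9·13 = 27.7; e = 26.7 − 27.7 = -1
t=15: ŷ = 3 + 1.9·15 = 31.5; e = 29.5 − 31.5 = -2
t=17: ŷ = 3 + 1.9·17 = 35.3; e = 33.3 − 35.3 = -2
t=19: ŷ = 3 + 1.9·19 = 39.1; e = 43.1 − 39.1 = 4
|e| > 3: t=19 (|e|=4) → 1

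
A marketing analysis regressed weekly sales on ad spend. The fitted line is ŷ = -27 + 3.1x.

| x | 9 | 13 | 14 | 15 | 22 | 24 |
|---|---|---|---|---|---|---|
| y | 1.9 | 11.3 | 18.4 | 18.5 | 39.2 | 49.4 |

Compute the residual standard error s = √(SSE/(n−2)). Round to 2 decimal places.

s = 2.12

x=9: ŷ = -27 + 3.1·9 = 0.9; r = 1.9 − 0.9 = 1
x=13: ŷ = -27 + 3.1·13 = 13.3; r = 11.3 − 13.3 = -2
x=14: ŷ = -27 + 3.1·14 = 16.4; r = 18.4 − 16.4 = 2
x=15: ŷ = -27 + 3.1·15 = 19.5; r = 18.5 − 19.5 = -1
x=22: ŷ = -27 + 3.1·22 = 41.2; r = 39.2 − 41.2 = -2
x=24: ŷ = -27 + 3.1·24 = 47.4; r = 49.4 − 47.4 = 2
SSE = 1 + 4 + 4 + 1 + 4 + 4 = 18
s = √(18/4) = √4.5 ≈ 2.12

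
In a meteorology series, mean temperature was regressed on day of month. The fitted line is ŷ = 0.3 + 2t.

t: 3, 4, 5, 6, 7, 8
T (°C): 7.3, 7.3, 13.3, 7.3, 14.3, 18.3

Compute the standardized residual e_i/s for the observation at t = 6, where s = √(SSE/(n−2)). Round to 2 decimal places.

t=3: ŷ = 0.3 + 2·3 = 6.3; e = 7.3 − 6.3 = 1
t=4: ŷ = 0.3 + 2·4 = 8.3; e = 7.3 − 8.3 = -1
t=5: ŷ = 0.3 + 2·5 = 10.3; e = 13.3 − 10.3 = 3
t=6: ŷ = 0.3 + 2·6 = 12.3; e = 7.3 − 12.3 = -5
t=7: ŷ = 0.3 + 2·7 = 14.3; e = 14.3 − 14.3 = 0
t=8: ŷ = 0.3 + 2·8 = 16.3; e = 18.3 − 16.3 = 2
SSE = 1 + 1 + 9 + 25 + 0 + 4 = 40
s = √(40/4) = 3.16228
e/s = -5 / 3.16228 = -1.58

-1.58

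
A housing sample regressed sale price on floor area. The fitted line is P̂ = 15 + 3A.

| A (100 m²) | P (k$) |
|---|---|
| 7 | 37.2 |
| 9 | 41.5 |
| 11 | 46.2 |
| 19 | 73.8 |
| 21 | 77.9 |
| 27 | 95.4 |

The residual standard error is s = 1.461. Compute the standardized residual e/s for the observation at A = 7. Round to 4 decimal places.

0.8214

P̂ = 15 + 3·7 = 36
e = 37.2 − 36 = 1.2
e/s = 1.2 / 1.461 = 0.8214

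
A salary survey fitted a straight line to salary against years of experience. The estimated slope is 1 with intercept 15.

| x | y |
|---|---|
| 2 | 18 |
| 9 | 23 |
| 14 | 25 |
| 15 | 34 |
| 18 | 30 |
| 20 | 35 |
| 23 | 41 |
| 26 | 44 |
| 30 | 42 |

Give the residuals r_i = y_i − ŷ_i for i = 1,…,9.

x=2: ŷ = 15 + 2 = 17; r = 18 − 17 = 1
x=9: ŷ = 15 + 9 = 24; r = 23 − 24 = -1
x=14: ŷ = 15 + 14 = 29; r = 25 − 29 = -4
x=15: ŷ = 15 + 15 = 30; r = 34 − 30 = 4
x=18: ŷ = 15 + 18 = 33; r = 30 − 33 = -3
x=20: ŷ = 15 + 20 = 35; r = 35 − 35 = 0
x=23: ŷ = 15 + 23 = 38; r = 41 − 38 = 3
x=26: ŷ = 15 + 26 = 41; r = 44 − 41 = 3
x=30: ŷ = 15 + 30 = 45; r = 42 − 45 = -3

1, -1, -4, 4, -3, 0, 3, 3, -3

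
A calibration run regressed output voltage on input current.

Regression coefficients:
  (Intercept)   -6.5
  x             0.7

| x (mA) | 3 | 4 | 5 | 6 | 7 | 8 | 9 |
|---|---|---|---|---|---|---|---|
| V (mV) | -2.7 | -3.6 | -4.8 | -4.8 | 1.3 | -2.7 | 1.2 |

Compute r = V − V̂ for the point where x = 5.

r = -1.8

V̂ = -6.5 + 0.7·5 = -3
r = -4.8 − (-3) = -1.8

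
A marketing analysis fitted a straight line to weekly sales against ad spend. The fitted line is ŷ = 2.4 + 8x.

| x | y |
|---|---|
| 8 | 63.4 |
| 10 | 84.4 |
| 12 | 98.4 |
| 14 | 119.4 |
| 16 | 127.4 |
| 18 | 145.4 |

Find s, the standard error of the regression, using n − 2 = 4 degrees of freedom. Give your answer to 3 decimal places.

x=8: ŷ = 2.4 + 8·8 = 66.4; e = 63.4 − 66.4 = -3
x=10: ŷ = 2.4 + 8·10 = 82.4; e = 84.4 − 82.4 = 2
x=12: ŷ = 2.4 + 8·12 = 98.4; e = 98.4 − 98.4 = 0
x=14: ŷ = 2.4 + 8·14 = 114.4; e = 119.4 − 114.4 = 5
x=16: ŷ = 2.4 + 8·16 = 130.4; e = 127.4 − 130.4 = -3
x=18: ŷ = 2.4 + 8·18 = 146.4; e = 145.4 − 146.4 = -1
SSE = 9 + 4 + 0 + 25 + 9 + 1 = 48
s = √(48/4) = √12 ≈ 3.464

s = 3.464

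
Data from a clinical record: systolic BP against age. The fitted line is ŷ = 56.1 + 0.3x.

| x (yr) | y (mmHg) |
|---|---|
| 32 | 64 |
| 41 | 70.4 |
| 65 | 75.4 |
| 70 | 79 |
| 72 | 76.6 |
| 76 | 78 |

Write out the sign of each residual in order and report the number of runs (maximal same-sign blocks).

x=32: ŷ = 56.1 + 0.3·32 = 65.7; e = 64 − 65.7 = -1.7
x=41: ŷ = 56.1 + 0.3·41 = 68.4; e = 70.4 − 68.4 = 2
x=65: ŷ = 56.1 + 0.3·65 = 75.6; e = 75.4 − 75.6 = -0.2
x=70: ŷ = 56.1 + 0.3·70 = 77.1; e = 79 − 77.1 = 1.9
x=72: ŷ = 56.1 + 0.3·72 = 77.7; e = 76.6 − 77.7 = -1.1
x=76: ŷ = 56.1 + 0.3·76 = 78.9; e = 78 − 78.9 = -0.9
Signs: − + − + − −
Runs: −×1, +×1, −×1, +×1, −×2 → 5

5 runs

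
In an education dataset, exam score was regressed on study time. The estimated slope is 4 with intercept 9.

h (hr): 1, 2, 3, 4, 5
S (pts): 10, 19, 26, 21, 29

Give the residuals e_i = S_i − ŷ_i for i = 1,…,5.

h=1: ŷ = 9 + 4·1 = 13; e = 10 − 13 = -3
h=2: ŷ = 9 + 4·2 = 17; e = 19 − 17 = 2
h=3: ŷ = 9 + 4·3 = 21; e = 26 − 21 = 5
h=4: ŷ = 9 + 4·4 = 25; e = 21 − 25 = -4
h=5: ŷ = 9 + 4·5 = 29; e = 29 − 29 = 0

-3, 2, 5, -4, 0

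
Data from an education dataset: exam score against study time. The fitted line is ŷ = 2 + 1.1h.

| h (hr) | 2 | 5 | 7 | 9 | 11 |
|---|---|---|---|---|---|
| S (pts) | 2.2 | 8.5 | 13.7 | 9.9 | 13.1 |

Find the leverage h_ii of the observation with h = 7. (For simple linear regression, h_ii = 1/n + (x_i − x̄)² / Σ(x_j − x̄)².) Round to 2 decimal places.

h̄ = (2 + 5 + 7 + 9 + 11)/5 = 6.8
Σ(h − h̄)² = 23.04 + 3.24 + 0.04 + 4.84 + 17.64 = 48.8
h = 1/5 + (0.2)²/48.8 = 0.2 + 0.000819672 = 0.20

h = 0.20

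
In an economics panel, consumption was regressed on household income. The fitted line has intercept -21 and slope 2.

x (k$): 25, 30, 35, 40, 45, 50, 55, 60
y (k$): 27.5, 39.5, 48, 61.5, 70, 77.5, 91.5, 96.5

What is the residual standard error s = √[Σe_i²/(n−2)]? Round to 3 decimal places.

x=25: ŷ = -21 + 2·25 = 29; e = 27.5 − 29 = -1.5
x=30: ŷ = -21 + 2·30 = 39; e = 39.5 − 39 = 0.5
x=35: ŷ = -21 + 2·35 = 49; e = 48 − 49 = -1
x=40: ŷ = -21 + 2·40 = 59; e = 61.5 − 59 = 2.5
x=45: ŷ = -21 + 2·45 = 69; e = 70 − 69 = 1
x=50: ŷ = -21 + 2·50 = 79; e = 77.5 − 79 = -1.5
x=55: ŷ = -21 + 2·55 = 89; e = 91.5 − 89 = 2.5
x=60: ŷ = -21 + 2·60 = 99; e = 96.5 − 99 = -2.5
SSE = 2.25 + 0.25 + 1 + 6.25 + 1 + 2.25 + 6.25 + 6.25 = 25.5
s = √(25.5/6) = √4.25 ≈ 2.062

s = 2.062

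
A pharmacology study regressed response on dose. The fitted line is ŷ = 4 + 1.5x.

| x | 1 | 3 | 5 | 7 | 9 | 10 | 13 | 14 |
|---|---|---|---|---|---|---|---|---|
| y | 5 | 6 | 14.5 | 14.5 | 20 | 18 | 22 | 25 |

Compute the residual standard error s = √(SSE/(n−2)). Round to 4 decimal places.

x=1: ŷ = 4 + 1.5·1 = 5.5; e = 5 − 5.5 = -0.5
x=3: ŷ = 4 + 1.5·3 = 8.5; e = 6 − 8.5 = -2.5
x=5: ŷ = 4 + 1.5·5 = 11.5; e = 14.5 − 11.5 = 3
x=7: ŷ = 4 + 1.5·7 = 14.5; e = 14.5 − 14.5 = 0
x=9: ŷ = 4 + 1.5·9 = 17.5; e = 20 − 17.5 = 2.5
x=10: ŷ = 4 + 1.5·10 = 19; e = 18 − 19 = -1
x=13: ŷ = 4 + 1.5·13 = 23.5; e = 22 − 23.5 = -1.5
x=14: ŷ = 4 + 1.5·14 = 25; e = 25 − 25 = 0
SSE = 0.25 + 6.25 + 9 + 0 + 6.25 + 1 + 2.25 + 0 = 25
s = √(25/6) = √4.16667 ≈ 2.0412

s = 2.0412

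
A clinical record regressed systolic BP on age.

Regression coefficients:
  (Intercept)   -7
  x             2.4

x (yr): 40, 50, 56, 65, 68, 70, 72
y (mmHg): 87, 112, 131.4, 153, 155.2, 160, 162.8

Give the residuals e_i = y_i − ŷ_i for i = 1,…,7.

x=40: ŷ = -7 + 2.4·40 = 89; e = 87 − 89 = -2
x=50: ŷ = -7 + 2.4·50 = 113; e = 112 − 113 = -1
x=56: ŷ = -7 + 2.4·56 = 127.4; e = 131.4 − 127.4 = 4
x=65: ŷ = -7 + 2.4·65 = 149; e = 153 − 149 = 4
x=68: ŷ = -7 + 2.4·68 = 156.2; e = 155.2 − 156.2 = -1
x=70: ŷ = -7 + 2.4·70 = 161; e = 160 − 161 = -1
x=72: ŷ = -7 + 2.4·72 = 165.8; e = 162.8 − 165.8 = -3

-2, -1, 4, 4, -1, -1, -3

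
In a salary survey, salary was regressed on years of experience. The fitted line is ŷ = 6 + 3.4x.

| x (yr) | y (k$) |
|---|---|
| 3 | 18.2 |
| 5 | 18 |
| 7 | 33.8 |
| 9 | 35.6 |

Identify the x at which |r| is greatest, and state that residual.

x=3: ŷ = 6 + 3.4·3 = 16.2; r = 18.2 − 16.2 = 2
x=5: ŷ = 6 + 3.4·5 = 23; r = 18 − 23 = -5
x=7: ŷ = 6 + 3.4·7 = 29.8; r = 33.8 − 29.8 = 4
x=9: ŷ = 6 + 3.4·9 = 36.6; r = 35.6 − 36.6 = -1
Largest |r| is 5 at x = 5, residual -5.

x = 5, r = -5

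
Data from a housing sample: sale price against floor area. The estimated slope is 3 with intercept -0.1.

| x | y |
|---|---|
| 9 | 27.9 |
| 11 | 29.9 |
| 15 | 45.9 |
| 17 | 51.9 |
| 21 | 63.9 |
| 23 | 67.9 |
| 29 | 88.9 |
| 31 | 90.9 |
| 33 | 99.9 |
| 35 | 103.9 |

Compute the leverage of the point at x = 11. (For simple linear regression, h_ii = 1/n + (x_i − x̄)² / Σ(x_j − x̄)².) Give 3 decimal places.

x̄ = (9 + 11 + 15 + 17 + 21 + 23 + 29 + 31 + 33 + 35)/10 = 22.4
Σ(x − x̄)² = 179.56 + 129.96 + 54.76 + 29.16 + 1.96 + 0.36 + 43.56 + 73.96 + 112.36 + 158.76 = 784.4
h = 1/10 + (-11.4)²/784.4 = 0.1 + 0.165681 = 0.266

h = 0.266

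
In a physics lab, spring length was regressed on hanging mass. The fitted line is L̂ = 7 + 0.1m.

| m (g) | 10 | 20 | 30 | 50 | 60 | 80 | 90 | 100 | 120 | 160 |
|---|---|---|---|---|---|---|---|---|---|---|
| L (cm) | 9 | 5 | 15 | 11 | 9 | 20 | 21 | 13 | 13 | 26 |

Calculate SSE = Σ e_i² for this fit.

SSE = 170

m=10: L̂ = 7 + 0.1·10 = 8; e = 9 − 8 = 1
m=20: L̂ = 7 + 0.1·20 = 9; e = 5 − 9 = -4
m=30: L̂ = 7 + 0.1·30 = 10; e = 15 − 10 = 5
m=50: L̂ = 7 + 0.1·50 = 12; e = 11 − 12 = -1
m=60: L̂ = 7 + 0.1·60 = 13; e = 9 − 13 = -4
m=80: L̂ = 7 + 0.1·80 = 15; e = 20 − 15 = 5
m=90: L̂ = 7 + 0.1·90 = 16; e = 21 − 16 = 5
m=100: L̂ = 7 + 0.1·100 = 17; e = 13 − 17 = -4
m=120: L̂ = 7 + 0.1·120 = 19; e = 13 − 19 = -6
m=160: L̂ = 7 + 0.1·160 = 23; e = 26 − 23 = 3
SSE = 1 + 16 + 25 + 1 + 16 + 25 + 25 + 16 + 36 + 9 = 170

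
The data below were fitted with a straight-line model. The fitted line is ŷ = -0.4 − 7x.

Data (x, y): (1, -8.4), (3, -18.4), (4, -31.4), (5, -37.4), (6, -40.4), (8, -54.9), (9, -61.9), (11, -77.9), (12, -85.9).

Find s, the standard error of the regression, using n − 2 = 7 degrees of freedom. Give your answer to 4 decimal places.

x=1: ŷ = -0.4 − 7·1 = -7.4; r = -8.4 − (-7.4) = -1
x=3: ŷ = -0.4 − 7·3 = -21.4; r = -18.4 − (-21.4) = 3
x=4: ŷ = -0.4 − 7·4 = -28.4; r = -31.4 − (-28.4) = -3
x=5: ŷ = -0.4 − 7·5 = -35.4; r = -37.4 − (-35.4) = -2
x=6: ŷ = -0.4 − 7·6 = -42.4; r = -40.4 − (-42.4) = 2
x=8: ŷ = -0.4 − 7·8 = -56.4; r = -54.9 − (-56.4) = 1.5
x=9: ŷ = -0.4 − 7·9 = -63.4; r = -61.9 − (-63.4) = 1.5
x=11: ŷ = -0.4 − 7·11 = -77.4; r = -77.9 − (-77.4) = -0.5
x=12: ŷ = -0.4 − 7·12 = -84.4; r = -85.9 − (-84.4) = -1.5
SSE = 1 + 9 + 9 + 4 + 4 + 2.25 + 2.25 + 0.25 + 2.25 = 34
s = √(34/7) = √4.85714 ≈ 2.2039

s = 2.2039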